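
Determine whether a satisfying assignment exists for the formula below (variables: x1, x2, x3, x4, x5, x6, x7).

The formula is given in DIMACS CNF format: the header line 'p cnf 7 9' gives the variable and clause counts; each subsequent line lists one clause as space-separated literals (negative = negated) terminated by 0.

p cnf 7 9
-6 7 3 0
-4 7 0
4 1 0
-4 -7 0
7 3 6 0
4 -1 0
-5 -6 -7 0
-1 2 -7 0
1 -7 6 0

No

Suppose x4 = False.
Unit clause (x1) forces x1 = True.
But (¬x1) is also a unit clause — contradiction.
Backtrack on x4: now try x4 = True.
Unit clause (x7) forces x7 = True.
But (¬x7) is also a unit clause — contradiction.
Neither x4 = True nor x4 = False works.
No assignment satisfies every clause.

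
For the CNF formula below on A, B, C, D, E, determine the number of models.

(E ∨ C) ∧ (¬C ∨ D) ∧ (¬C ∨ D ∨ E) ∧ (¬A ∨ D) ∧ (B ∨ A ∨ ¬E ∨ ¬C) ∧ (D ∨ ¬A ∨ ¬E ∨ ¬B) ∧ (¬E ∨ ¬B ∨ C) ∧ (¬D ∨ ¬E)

5

There are 2^5 = 32 truth assignments over (A, B, C, D, E).
Split on D. With D = True, the clauses containing D are satisfied and ¬D drops from the rest; 4 of the 2^4 = 16 assignments to the other variables satisfy what remains.
With D = False, by the same count on the reduced clause set, 1 assignment works.
(One model: A=F, B=F, C=F, D=F, E=T.)
Total: 4 + 1 = 5.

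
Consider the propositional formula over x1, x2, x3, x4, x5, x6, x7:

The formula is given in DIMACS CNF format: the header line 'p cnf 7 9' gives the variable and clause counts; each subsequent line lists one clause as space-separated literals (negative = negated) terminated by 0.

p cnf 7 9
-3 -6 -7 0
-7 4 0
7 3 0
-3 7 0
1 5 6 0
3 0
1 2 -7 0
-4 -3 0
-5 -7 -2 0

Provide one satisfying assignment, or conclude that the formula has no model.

UNSATISFIABLE

(x3) alone gives x3 = True.
(x7) alone gives x7 = True.
(¬x6) alone gives x6 = False.
(x4) alone gives x4 = True.
That conflicts with the unit clause (¬x4).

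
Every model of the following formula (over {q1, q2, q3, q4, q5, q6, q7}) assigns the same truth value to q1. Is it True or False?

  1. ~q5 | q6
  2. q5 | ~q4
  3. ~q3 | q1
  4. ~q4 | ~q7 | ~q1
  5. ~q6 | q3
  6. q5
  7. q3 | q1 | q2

Suppose q1 = 0.
The clause (~q3) is unit, so q3 = 0.
The clause (~q6) is unit, so q6 = 0.
The clause (~q5) is unit, so q5 = 0.
Now (q5) is unsatisfied and unit — conflict.
So every satisfying assignment has q1 = True.

True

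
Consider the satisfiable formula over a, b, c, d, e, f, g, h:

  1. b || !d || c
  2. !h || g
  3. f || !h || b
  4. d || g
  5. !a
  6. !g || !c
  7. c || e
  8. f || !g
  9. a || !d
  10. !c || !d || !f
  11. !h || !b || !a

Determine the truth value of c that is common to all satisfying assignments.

False

Suppose c = true.
(!a) alone gives a = false.
(!g) alone gives g = false.
(!h) alone gives h = false.
(d) alone gives d = true.
Now (!d) is unsatisfied and unit — conflict.
So every satisfying assignment has c = False.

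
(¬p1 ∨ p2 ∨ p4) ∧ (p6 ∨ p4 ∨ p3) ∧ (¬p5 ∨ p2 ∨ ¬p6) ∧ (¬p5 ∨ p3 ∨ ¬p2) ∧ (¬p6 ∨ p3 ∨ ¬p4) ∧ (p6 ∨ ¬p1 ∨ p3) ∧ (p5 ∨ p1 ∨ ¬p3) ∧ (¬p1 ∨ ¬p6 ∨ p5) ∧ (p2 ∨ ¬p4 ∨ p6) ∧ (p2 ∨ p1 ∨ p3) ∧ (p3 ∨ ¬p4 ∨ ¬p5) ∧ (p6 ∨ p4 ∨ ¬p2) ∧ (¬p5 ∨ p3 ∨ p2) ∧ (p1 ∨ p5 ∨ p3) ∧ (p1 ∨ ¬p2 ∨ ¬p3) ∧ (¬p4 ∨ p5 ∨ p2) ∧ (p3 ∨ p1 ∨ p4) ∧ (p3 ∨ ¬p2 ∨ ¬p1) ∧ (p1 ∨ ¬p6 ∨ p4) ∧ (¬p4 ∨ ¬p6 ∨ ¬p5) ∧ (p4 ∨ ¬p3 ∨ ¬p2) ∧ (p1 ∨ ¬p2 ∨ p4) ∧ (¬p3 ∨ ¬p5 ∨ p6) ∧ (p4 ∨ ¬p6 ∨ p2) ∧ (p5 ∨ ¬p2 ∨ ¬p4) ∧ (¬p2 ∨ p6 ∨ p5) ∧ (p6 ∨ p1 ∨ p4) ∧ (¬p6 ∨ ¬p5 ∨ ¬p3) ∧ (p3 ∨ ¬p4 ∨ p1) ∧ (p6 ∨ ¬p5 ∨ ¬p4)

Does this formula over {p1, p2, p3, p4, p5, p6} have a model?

Unsatisfiable

Try p1 = False.
Try p5 = True.
Try p2 = True.
From the singleton clause (p3), p3 = True.
But (¬p3) is also a unit clause — contradiction.
Backtrack on p2: now try p2 = False.
From the singleton clause (¬p6), p6 = False.
From the singleton clause (¬p4), p4 = False.
But (p4) is also a unit clause — contradiction.
Either choice for p2 ends in contradiction.
Backtrack on p5: now try p5 = False.
From the singleton clause (¬p3), p3 = False.
But (p3) is also a unit clause — contradiction.
Either choice for p5 ends in contradiction.
Backtrack on p1: now try p1 = True.
Try p2 = True.
From the singleton clause (p3), p3 = True.
From the singleton clause (p4), p4 = True.
From the singleton clause (p5), p5 = True.
From the singleton clause (¬p6), p6 = False.
But (p6) is also a unit clause — contradiction.
Backtrack on p2: now try p2 = False.
From the singleton clause (p4), p4 = True.
From the singleton clause (p6), p6 = True.
From the singleton clause (¬p5), p5 = False.
But (p5) is also a unit clause — contradiction.
Either choice for p2 ends in contradiction.
Either choice for p1 ends in contradiction.
No assignment satisfies every clause.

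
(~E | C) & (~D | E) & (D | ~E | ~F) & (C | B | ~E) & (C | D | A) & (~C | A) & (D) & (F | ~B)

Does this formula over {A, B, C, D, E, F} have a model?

Satisfiable

(D) alone gives D = 1.
(E) alone gives E = 1.
(C) alone gives C = 1.
(A) alone gives A = 1.
Case F = 1:
No clause remains; B is free.
A satisfying assignment: A ↦ 1; B ↦ 1; C ↦ 1; D ↦ 1; E ↦ 1; F ↦ 1.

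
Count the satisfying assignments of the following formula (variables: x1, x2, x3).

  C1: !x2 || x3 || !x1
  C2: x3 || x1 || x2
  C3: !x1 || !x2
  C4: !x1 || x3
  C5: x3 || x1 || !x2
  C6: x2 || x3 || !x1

3

There are 2^3 = 8 truth assignments over (x1, x2, x3).
Check each against the 6 clauses (columns in the order x1, x2, x3):
  F F F  ✗ fails (x3 || x1 || x2)
  F F T  ✓ satisfies all
  F T F  ✗ fails (x3 || x1 || !x2)
  F T T  ✓ satisfies all
  T F F  ✗ fails (!x1 || x3)
  T F T  ✓ satisfies all
  T T F  ✗ fails (!x2 || x3 || !x1)
  T T T  ✗ fails (!x1 || !x2)
3 of the 8 rows are models.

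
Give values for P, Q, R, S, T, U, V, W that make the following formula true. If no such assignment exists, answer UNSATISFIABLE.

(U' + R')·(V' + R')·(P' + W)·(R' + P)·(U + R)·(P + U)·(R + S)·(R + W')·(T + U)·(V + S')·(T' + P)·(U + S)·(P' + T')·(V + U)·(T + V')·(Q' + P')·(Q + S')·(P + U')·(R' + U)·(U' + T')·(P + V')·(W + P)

UNSATISFIABLE

Branch on U: set U = 0.
From the singleton clause (R), R = 1.
That conflicts with the unit clause (R').
Undo U and try U = 1.
From the singleton clause (R'), R = 0.
From the singleton clause (S), S = 1.
From the singleton clause (W'), W = 0.
From the singleton clause (P'), P = 0.
That conflicts with the unit clause (P).
Both values of U lead to a conflict.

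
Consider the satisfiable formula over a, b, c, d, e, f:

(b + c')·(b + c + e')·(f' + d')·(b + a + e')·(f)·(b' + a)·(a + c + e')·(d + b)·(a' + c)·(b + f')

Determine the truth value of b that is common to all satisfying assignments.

Suppose b = 0.
Unit clause (c') forces c = 0.
Unit clause (e') forces e = 0.
Unit clause (f) forces f = 1.
But (f') is also a unit clause — contradiction.
So every satisfying assignment has b = True.

True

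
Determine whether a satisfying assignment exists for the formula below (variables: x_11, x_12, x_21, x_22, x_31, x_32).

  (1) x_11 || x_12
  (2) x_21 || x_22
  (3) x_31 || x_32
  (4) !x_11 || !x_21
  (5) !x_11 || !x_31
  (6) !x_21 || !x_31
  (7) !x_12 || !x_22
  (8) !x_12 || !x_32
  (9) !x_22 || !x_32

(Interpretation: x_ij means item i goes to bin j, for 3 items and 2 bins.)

Suppose x_11 = true.
(!x_21) alone gives x_21 = false.
(x_22) alone gives x_22 = true.
(!x_31) alone gives x_31 = false.
(x_32) alone gives x_32 = true.
Now (!x_32) is unsatisfied and unit — conflict.
Backtrack on x_11: now try x_11 = false.
(x_12) alone gives x_12 = true.
(!x_22) alone gives x_22 = false.
(x_21) alone gives x_21 = true.
(!x_31) alone gives x_31 = false.
(x_32) alone gives x_32 = true.
Now (!x_32) is unsatisfied and unit — conflict.
Neither x_11 = true nor x_11 = false works.
No assignment satisfies every clause.

Unsatisfiable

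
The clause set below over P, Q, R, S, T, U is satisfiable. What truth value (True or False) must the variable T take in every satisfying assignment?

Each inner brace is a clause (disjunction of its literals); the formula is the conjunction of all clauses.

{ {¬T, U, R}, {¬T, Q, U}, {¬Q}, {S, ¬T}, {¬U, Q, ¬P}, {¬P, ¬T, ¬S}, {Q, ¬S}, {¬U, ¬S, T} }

False

Suppose T = True.
The clause (¬Q) is unit, so Q = False.
The clause (U) is unit, so U = True.
The clause (S) is unit, so S = True.
Now (¬S) is unsatisfied and unit — conflict.
So every satisfying assignment has T = False.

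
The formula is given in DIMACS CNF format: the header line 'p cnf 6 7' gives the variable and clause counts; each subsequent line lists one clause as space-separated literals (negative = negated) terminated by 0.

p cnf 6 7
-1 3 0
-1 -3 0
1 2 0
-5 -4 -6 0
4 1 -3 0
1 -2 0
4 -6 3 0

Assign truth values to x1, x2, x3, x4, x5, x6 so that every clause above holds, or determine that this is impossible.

UNSATISFIABLE

Case x1 = False:
From the singleton clause (x2), x2 = True.
But (¬x2) is also a unit clause — contradiction.
That branch fails; take x1 = True instead.
From the singleton clause (x3), x3 = True.
But (¬x3) is also a unit clause — contradiction.
Both values of x1 lead to a conflict.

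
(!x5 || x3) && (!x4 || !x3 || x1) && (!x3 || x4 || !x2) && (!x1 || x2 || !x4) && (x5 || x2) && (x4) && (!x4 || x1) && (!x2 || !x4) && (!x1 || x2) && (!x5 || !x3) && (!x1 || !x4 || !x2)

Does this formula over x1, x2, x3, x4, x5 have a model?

No, unsatisfiable

Unit clause (x4) forces x4 = true.
Unit clause (x1) forces x1 = true.
Unit clause (x2) forces x2 = true.
But (!x2) is also a unit clause — contradiction.
No assignment satisfies every clause.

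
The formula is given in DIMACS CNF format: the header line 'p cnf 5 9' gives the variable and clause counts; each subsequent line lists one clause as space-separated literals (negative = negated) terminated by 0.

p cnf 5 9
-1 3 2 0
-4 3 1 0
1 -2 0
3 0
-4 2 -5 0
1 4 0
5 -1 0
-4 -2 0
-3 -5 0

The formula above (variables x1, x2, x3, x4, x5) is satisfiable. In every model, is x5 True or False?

False

Suppose x5 = True.
(x3) alone gives x3 = True.
But (¬x3) is also a unit clause — contradiction.
So every satisfying assignment has x5 = False.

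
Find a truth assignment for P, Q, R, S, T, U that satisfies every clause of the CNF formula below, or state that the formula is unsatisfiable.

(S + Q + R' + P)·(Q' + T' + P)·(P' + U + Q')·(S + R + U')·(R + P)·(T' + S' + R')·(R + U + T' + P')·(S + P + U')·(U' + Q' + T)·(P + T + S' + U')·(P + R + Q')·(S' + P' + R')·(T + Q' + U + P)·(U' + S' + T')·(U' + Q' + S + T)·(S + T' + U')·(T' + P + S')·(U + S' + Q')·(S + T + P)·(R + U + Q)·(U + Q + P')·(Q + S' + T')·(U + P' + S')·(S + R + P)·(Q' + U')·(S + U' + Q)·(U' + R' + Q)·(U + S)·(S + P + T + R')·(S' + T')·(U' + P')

Try R = 1.
Try T = 0.
Try U = 0.
Unit clause (S) forces S = 1.
Unit clause (P') forces P = 0.
Unit clause (Q') forces Q = 0.
Every clause now holds.

P ↦ 0; Q ↦ 0; R ↦ 1; S ↦ 1; T ↦ 0; U ↦ 0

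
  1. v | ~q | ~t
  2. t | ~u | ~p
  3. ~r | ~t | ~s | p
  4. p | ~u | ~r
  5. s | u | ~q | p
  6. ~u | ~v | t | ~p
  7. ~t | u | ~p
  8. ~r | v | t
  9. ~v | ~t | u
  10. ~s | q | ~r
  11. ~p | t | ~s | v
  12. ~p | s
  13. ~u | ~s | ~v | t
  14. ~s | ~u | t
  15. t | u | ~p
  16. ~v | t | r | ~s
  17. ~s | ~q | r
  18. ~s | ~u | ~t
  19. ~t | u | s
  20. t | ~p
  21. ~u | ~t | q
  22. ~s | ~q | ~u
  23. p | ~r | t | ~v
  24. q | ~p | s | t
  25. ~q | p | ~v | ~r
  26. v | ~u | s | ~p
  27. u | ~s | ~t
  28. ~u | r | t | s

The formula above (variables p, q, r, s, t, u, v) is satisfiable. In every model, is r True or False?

False

Suppose r = 1.
Branch on p: set p = 1.
(s) alone gives s = 1.
(q) alone gives q = 1.
(t) alone gives t = 1.
(v) alone gives v = 1.
(u) alone gives u = 1.
Now (~u) is unsatisfied and unit — conflict.
That branch fails; take p = 0 instead.
(~u) alone gives u = 0.
Branch on t: set t = 0.
(v) alone gives v = 1.
Now (~v) is unsatisfied and unit — conflict.
That branch fails; take t = 1 instead.
(~s) alone gives s = 0.
Now (s) is unsatisfied and unit — conflict.
Either choice for t ends in contradiction.
Either choice for p ends in contradiction.
So every satisfying assignment has r = False.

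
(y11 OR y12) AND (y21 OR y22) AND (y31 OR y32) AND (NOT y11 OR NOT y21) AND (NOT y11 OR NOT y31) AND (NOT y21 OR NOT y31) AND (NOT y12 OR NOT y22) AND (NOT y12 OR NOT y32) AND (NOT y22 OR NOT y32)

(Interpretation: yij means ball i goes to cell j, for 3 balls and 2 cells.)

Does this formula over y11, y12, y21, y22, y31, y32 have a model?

Unsatisfiable

Branch on y11: set y11 = true.
From the singleton clause (NOT y21), y21 = false.
From the singleton clause (y22), y22 = true.
From the singleton clause (NOT y31), y31 = false.
From the singleton clause (y32), y32 = true.
But (NOT y32) is also a unit clause — contradiction.
So y11 must be the other value — set y11 = false.
From the singleton clause (y12), y12 = true.
From the singleton clause (NOT y22), y22 = false.
From the singleton clause (y21), y21 = true.
From the singleton clause (NOT y31), y31 = false.
From the singleton clause (y32), y32 = true.
But (NOT y32) is also a unit clause — contradiction.
Both values of y11 lead to a conflict.
No assignment satisfies every clause.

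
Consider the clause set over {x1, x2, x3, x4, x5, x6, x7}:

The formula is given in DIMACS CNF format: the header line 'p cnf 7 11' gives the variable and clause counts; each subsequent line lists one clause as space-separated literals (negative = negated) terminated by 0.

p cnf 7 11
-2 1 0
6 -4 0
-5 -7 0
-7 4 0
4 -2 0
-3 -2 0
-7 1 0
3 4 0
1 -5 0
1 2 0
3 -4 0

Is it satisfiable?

Try x2 = False.
The clause (x1) is unit, so x1 = True.
Try x6 = True.
Try x5 = False.
Try x7 = False.
Try x3 = True.
No clause remains; x4 is free.
A satisfying assignment: x1: True, x2: False, x3: True, x4: False, x5: False, x6: True, x7: False.

Satisfiable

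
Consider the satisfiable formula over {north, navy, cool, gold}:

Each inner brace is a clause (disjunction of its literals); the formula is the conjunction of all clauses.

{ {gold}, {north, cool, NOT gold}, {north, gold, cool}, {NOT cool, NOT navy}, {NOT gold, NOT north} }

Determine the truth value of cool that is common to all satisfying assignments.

Suppose cool = false.
Unit clause (gold) forces gold = true.
Unit clause (north) forces north = true.
But (NOT north) is also a unit clause — contradiction.
So every satisfying assignment has cool = True.

True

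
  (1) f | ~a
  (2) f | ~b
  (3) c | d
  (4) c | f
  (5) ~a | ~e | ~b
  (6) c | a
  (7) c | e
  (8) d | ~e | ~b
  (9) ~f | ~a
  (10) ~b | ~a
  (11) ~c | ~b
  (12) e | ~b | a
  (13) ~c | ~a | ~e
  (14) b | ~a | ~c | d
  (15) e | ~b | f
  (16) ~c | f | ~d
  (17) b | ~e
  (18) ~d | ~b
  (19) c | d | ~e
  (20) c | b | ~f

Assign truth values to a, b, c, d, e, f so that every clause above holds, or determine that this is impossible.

Case f = 1:
The clause (~a) is unit, so a = 0.
The clause (c) is unit, so c = 1.
The clause (~b) is unit, so b = 0.
The clause (~e) is unit, so e = 0.
No clause remains; d is free.

a ↦ 0; b ↦ 0; c ↦ 1; d ↦ 1; e ↦ 0; f ↦ 1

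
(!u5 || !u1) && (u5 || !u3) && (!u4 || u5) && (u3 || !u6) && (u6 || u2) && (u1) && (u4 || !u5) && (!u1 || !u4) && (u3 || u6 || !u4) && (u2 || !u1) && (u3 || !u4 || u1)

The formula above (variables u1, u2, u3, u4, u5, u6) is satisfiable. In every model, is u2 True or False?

True

Suppose u2 = false.
From the singleton clause (u6), u6 = true.
From the singleton clause (u3), u3 = true.
From the singleton clause (u5), u5 = true.
From the singleton clause (!u1), u1 = false.
That conflicts with the unit clause (u1).
So every satisfying assignment has u2 = True.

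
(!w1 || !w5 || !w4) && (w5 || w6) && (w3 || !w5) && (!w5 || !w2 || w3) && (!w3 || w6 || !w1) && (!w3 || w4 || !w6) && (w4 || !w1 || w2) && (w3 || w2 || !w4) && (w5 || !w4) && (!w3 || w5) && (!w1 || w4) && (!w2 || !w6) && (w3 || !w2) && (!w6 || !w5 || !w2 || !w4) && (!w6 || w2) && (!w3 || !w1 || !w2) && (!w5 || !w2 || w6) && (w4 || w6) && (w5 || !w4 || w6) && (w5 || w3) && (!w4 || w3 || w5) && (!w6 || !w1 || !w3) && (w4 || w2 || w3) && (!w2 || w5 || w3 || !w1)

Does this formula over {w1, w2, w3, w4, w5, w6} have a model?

Yes, satisfiable

Suppose w5 = true.
The clause (w3) is unit, so w3 = true.
Suppose w1 = false.
Suppose w4 = true.
Suppose w2 = false.
The clause (!w6) is unit, so w6 = false.
Every clause now holds.
A satisfying assignment: w1: false; w2: false; w3: true; w4: true; w5: true; w6: false.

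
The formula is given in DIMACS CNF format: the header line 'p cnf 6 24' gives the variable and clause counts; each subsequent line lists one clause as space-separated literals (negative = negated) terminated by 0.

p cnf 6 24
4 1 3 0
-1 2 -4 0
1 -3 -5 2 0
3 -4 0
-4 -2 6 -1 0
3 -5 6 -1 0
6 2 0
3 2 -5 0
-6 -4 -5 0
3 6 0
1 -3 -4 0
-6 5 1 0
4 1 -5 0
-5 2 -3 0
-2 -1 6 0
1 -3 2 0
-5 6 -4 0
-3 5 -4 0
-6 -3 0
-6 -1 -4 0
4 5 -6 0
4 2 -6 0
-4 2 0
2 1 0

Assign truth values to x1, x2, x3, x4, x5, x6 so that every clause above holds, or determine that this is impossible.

x1: False; x2: True; x3: True; x4: False; x5: False; x6: False

Case x3 = True:
Unit clause (¬x6) forces x6 = False.
Unit clause (x2) forces x2 = True.
Unit clause (¬x1) forces x1 = False.
Unit clause (¬x4) forces x4 = False.
Unit clause (¬x5) forces x5 = False.
All clauses are satisfied.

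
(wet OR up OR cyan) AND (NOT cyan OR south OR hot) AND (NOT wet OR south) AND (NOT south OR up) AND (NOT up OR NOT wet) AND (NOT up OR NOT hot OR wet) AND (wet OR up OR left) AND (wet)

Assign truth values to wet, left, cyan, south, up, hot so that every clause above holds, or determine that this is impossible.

UNSATISFIABLE

(wet) alone gives wet = true.
(south) alone gives south = true.
(up) alone gives up = true.
Now (NOT up) is unsatisfied and unit — conflict.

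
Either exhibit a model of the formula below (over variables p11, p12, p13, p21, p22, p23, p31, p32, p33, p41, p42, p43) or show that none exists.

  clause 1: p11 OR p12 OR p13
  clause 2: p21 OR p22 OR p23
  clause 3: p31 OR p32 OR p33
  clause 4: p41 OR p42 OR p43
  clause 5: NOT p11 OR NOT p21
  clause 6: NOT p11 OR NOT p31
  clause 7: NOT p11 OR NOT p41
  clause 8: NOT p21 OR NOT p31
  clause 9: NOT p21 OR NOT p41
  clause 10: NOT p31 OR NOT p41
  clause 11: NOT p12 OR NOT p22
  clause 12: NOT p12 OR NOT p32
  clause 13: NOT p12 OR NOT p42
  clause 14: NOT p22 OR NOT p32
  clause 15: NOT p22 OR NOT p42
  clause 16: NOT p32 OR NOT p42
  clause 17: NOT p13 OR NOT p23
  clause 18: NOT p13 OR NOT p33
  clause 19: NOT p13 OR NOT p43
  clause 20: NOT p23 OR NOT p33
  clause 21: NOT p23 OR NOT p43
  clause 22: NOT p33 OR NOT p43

Case p11 = false:
Case p12 = true:
From the singleton clause (NOT p22), p22 = false.
From the singleton clause (NOT p32), p32 = false.
From the singleton clause (NOT p42), p42 = false.
Case p21 = true:
From the singleton clause (NOT p31), p31 = false.
From the singleton clause (p33), p33 = true.
From the singleton clause (NOT p41), p41 = false.
From the singleton clause (p43), p43 = true.
But (NOT p43) is also a unit clause — contradiction.
Backtrack on p21: now try p21 = false.
From the singleton clause (p23), p23 = true.
From the singleton clause (NOT p13), p13 = false.
From the singleton clause (NOT p33), p33 = false.
From the singleton clause (p31), p31 = true.
From the singleton clause (NOT p41), p41 = false.
From the singleton clause (p43), p43 = true.
But (NOT p43) is also a unit clause — contradiction.
Both values of p21 lead to a conflict.
Backtrack on p12: now try p12 = false.
From the singleton clause (p13), p13 = true.
From the singleton clause (NOT p23), p23 = false.
From the singleton clause (NOT p33), p33 = false.
From the singleton clause (NOT p43), p43 = false.
Case p21 = true:
From the singleton clause (NOT p31), p31 = false.
From the singleton clause (p32), p32 = true.
From the singleton clause (NOT p41), p41 = false.
From the singleton clause (p42), p42 = true.
But (NOT p42) is also a unit clause — contradiction.
Backtrack on p21: now try p21 = false.
From the singleton clause (p22), p22 = true.
From the singleton clause (NOT p32), p32 = false.
From the singleton clause (p31), p31 = true.
From the singleton clause (NOT p41), p41 = false.
From the singleton clause (p42), p42 = true.
But (NOT p42) is also a unit clause — contradiction.
Both values of p21 lead to a conflict.
Both values of p12 lead to a conflict.
Backtrack on p11: now try p11 = true.
From the singleton clause (NOT p21), p21 = false.
From the singleton clause (NOT p31), p31 = false.
From the singleton clause (NOT p41), p41 = false.
Case p22 = true:
From the singleton clause (NOT p12), p12 = false.
From the singleton clause (NOT p32), p32 = false.
From the singleton clause (p33), p33 = true.
From the singleton clause (NOT p42), p42 = false.
From the singleton clause (p43), p43 = true.
But (NOT p43) is also a unit clause — contradiction.
Backtrack on p22: now try p22 = false.
From the singleton clause (p23), p23 = true.
From the singleton clause (NOT p13), p13 = false.
From the singleton clause (NOT p33), p33 = false.
From the singleton clause (p32), p32 = true.
From the singleton clause (NOT p12), p12 = false.
From the singleton clause (NOT p42), p42 = false.
From the singleton clause (p43), p43 = true.
But (NOT p43) is also a unit clause — contradiction.
Both values of p22 lead to a conflict.
Both values of p11 lead to a conflict.

UNSATISFIABLE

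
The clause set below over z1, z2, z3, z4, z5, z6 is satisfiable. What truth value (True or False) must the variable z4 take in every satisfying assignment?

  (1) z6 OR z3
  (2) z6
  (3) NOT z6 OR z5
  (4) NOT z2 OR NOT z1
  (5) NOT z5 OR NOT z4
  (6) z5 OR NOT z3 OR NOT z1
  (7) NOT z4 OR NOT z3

Suppose z4 = true.
From the singleton clause (z6), z6 = true.
From the singleton clause (z5), z5 = true.
But (NOT z5) is also a unit clause — contradiction.
So every satisfying assignment has z4 = False.

False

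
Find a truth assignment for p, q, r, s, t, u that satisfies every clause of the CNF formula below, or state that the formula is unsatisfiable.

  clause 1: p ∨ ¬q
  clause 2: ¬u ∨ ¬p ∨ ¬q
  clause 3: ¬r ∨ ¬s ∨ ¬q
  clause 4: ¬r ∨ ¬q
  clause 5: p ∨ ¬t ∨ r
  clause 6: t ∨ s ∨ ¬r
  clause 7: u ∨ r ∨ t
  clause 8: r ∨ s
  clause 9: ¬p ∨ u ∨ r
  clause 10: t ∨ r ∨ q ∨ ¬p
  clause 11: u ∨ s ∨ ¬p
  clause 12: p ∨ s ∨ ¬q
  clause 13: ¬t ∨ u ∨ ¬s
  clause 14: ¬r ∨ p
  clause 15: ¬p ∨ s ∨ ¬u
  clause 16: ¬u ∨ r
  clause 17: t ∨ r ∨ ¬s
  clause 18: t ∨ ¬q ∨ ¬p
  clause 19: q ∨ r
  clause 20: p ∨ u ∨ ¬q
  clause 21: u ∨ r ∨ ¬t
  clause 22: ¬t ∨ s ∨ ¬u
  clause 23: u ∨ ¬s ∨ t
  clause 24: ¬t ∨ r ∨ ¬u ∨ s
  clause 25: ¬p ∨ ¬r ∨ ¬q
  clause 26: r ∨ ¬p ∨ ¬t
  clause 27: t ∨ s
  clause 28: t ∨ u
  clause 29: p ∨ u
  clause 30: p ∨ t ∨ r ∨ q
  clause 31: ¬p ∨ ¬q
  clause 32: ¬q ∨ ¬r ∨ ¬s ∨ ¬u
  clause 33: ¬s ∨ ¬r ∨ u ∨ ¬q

p: True; q: False; r: True; s: True; t: True; u: True

Try p = True.
From the singleton clause (¬q), q = False.
From the singleton clause (r), r = True.
Try t = True.
Try u = True.
From the singleton clause (s), s = True.
Every clause now holds.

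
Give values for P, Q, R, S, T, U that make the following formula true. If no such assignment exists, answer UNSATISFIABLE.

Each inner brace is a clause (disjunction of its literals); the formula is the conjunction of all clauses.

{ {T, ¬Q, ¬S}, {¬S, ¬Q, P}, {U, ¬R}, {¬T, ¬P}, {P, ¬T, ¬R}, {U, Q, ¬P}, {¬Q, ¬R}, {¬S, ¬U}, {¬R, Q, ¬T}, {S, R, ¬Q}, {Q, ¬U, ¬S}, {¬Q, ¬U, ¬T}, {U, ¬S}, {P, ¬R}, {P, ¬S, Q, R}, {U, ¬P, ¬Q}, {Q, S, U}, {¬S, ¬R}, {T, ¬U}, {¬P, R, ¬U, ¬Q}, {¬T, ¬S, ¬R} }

P: False; Q: False; R: False; S: False; T: True; U: True

Case U = True:
The clause (¬S) is unit, so S = False.
The clause (T) is unit, so T = True.
The clause (¬P) is unit, so P = False.
The clause (¬R) is unit, so R = False.
The clause (¬Q) is unit, so Q = False.
All clauses are satisfied.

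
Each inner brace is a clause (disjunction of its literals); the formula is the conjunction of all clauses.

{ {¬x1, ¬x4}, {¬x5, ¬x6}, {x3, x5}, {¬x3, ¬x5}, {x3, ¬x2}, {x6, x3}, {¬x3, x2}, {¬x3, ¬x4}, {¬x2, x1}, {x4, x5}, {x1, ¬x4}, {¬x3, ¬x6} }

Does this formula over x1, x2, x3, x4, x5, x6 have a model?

Unsatisfiable

Branch on x1: set x1 = False.
From the singleton clause (¬x2), x2 = False.
From the singleton clause (¬x3), x3 = False.
From the singleton clause (x5), x5 = True.
From the singleton clause (¬x6), x6 = False.
But (x6) is also a unit clause — contradiction.
So x1 must be the other value — set x1 = True.
From the singleton clause (¬x4), x4 = False.
From the singleton clause (x5), x5 = True.
From the singleton clause (¬x6), x6 = False.
From the singleton clause (¬x3), x3 = False.
But (x3) is also a unit clause — contradiction.
Both values of x1 lead to a conflict.
No assignment satisfies every clause.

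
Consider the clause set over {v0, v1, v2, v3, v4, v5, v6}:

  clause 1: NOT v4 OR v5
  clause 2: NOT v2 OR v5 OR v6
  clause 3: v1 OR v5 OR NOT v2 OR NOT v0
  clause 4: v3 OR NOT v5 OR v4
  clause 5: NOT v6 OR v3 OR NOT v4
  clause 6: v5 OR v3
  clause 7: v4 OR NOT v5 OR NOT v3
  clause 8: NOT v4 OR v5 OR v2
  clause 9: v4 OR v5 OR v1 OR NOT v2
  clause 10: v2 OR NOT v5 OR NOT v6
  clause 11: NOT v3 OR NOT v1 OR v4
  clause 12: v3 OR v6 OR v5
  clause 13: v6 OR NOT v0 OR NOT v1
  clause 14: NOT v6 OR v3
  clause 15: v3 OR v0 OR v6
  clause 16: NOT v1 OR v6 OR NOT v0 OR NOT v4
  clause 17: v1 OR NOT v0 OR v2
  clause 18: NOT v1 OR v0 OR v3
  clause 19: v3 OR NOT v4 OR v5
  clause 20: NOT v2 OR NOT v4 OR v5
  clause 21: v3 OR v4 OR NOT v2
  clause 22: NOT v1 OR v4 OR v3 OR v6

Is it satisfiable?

Case v4 = true:
The clause (v5) is unit, so v5 = true.
Case v6 = true:
The clause (v3) is unit, so v3 = true.
The clause (v2) is unit, so v2 = true.
All clauses hold; v0, v1 can take either value.
A satisfying assignment: v0=true,  v1=true,  v2=true,  v3=true,  v4=true,  v5=true,  v6=true.

Yes, satisfiable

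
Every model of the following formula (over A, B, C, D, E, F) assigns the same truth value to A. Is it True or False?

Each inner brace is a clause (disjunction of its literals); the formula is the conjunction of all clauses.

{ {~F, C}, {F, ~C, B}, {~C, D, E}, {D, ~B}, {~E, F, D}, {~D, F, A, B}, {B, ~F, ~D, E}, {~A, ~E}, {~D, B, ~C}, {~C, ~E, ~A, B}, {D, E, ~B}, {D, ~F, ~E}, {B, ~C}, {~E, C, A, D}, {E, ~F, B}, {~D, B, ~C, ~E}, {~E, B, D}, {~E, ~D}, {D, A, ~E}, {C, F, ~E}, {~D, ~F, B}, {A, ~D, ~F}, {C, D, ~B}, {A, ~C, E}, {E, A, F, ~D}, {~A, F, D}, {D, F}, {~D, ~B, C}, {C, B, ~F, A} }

True

Suppose A = 0.
Try F = 0.
The clause (D) is unit, so D = 1.
The clause (B) is unit, so B = 1.
The clause (~E) is unit, so E = 0.
But (E) is also a unit clause — contradiction.
Backtrack on F: now try F = 1.
The clause (C) is unit, so C = 1.
The clause (B) is unit, so B = 1.
The clause (D) is unit, so D = 1.
But (~D) is also a unit clause — contradiction.
Neither F = 1 nor F = 0 works.
So every satisfying assignment has A = True.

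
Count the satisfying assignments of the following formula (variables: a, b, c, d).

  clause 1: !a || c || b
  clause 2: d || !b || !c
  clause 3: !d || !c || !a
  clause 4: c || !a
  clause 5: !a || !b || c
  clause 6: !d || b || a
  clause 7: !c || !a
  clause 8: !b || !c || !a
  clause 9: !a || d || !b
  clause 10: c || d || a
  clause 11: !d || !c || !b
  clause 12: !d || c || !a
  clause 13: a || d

There are 2^4 = 16 truth assignments over (a, b, c, d).
Check each against the 13 clauses (columns in the order a, b, c, d):
  F F F F  ✗ fails (c || d || a)
  F F F T  ✗ fails (!d || b || a)
  F F T F  ✗ fails (a || d)
  F F T T  ✗ fails (!d || b || a)
  F T F F  ✗ fails (c || d || a)
  F T F T  ✓ satisfies all
  F T T F  ✗ fails (d || !b || !c)
  F T T T  ✗ fails (!d || !c || !b)
  T F F F  ✗ fails (!a || c || b)
  T F F T  ✗ fails (!a || c || b)
  T F T F  ✗ fails (!c || !a)
  T F T T  ✗ fails (!d || !c || !a)
  T T F F  ✗ fails (c || !a)
  T T F T  ✗ fails (c || !a)
  T T T F  ✗ fails (d || !b || !c)
  T T T T  ✗ fails (!d || !c || !a)
1 of the 16 rows is a model.

1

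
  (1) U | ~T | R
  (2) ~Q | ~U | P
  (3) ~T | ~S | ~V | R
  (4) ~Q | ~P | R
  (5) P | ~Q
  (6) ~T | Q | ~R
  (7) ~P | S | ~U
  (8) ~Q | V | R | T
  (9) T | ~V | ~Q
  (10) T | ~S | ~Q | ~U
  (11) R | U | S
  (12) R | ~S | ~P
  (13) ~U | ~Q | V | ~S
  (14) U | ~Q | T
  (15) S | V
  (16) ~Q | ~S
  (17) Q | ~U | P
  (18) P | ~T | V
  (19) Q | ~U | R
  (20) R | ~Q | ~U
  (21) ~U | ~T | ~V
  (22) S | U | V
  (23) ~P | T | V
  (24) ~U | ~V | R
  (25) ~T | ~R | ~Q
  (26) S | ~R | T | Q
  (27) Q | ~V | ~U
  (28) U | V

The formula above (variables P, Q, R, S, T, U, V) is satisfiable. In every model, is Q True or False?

Suppose Q = 1.
The clause (P) is unit, so P = 1.
The clause (R) is unit, so R = 1.
The clause (~S) is unit, so S = 0.
The clause (~U) is unit, so U = 0.
The clause (T) is unit, so T = 1.
That conflicts with the unit clause (~T).
So every satisfying assignment has Q = False.

False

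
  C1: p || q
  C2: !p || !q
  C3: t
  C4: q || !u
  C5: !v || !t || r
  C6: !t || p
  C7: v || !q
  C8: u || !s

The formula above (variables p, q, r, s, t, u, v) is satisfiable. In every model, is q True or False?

False

Suppose q = true.
Unit clause (!p) forces p = false.
Unit clause (t) forces t = true.
That conflicts with the unit clause (!t).
So every satisfying assignment has q = False.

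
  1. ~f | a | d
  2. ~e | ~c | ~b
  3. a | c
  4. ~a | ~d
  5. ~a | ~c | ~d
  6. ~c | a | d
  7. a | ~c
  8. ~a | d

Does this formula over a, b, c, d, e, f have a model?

Unsatisfiable

Try a = 1.
(~d) alone gives d = 0.
That conflicts with the unit clause (d).
Undo a and try a = 0.
(c) alone gives c = 1.
That conflicts with the unit clause (~c).
Neither a = 1 nor a = 0 works.
No assignment satisfies every clause.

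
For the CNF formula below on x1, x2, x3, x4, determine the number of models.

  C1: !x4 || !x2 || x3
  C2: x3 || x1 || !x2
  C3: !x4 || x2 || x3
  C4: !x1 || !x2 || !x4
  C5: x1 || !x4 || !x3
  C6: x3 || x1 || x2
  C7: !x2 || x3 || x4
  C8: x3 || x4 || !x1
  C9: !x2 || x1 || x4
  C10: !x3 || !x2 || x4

There are 2^4 = 16 truth assignments over (x1, x2, x3, x4).
Check each against the 10 clauses (columns in the order x1, x2, x3, x4):
  F F F F  ✗ fails (x3 || x1 || x2)
  F F F T  ✗ fails (!x4 || x2 || x3)
  F F T F  ✓ satisfies all
  F F T T  ✗ fails (x1 || !x4 || !x3)
  F T F F  ✗ fails (x3 || x1 || !x2)
  F T F T  ✗ fails (!x4 || !x2 || x3)
  F T T F  ✗ fails (!x2 || x1 || x4)
  F T T T  ✗ fails (x1 || !x4 || !x3)
  T F F F  ✗ fails (x3 || x4 || !x1)
  T F F T  ✗ fails (!x4 || x2 || x3)
  T F T F  ✓ satisfies all
  T F T T  ✓ satisfies all
  T T F F  ✗ fails (!x2 || x3 || x4)
  T T F T  ✗ fails (!x4 || !x2 || x3)
  T T T F  ✗ fails (!x3 || !x2 || x4)
  T T T T  ✗ fails (!x1 || !x2 || !x4)
3 of the 16 rows are models.

3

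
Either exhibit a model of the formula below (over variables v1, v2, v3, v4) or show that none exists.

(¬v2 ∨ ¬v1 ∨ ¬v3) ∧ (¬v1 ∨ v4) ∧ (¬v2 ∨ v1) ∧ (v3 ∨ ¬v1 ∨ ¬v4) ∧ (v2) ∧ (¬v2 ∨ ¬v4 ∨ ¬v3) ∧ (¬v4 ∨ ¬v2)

The clause (v2) is unit, so v2 = True.
The clause (v1) is unit, so v1 = True.
The clause (¬v3) is unit, so v3 = False.
The clause (v4) is unit, so v4 = True.
But (¬v4) is also a unit clause — contradiction.

UNSATISFIABLE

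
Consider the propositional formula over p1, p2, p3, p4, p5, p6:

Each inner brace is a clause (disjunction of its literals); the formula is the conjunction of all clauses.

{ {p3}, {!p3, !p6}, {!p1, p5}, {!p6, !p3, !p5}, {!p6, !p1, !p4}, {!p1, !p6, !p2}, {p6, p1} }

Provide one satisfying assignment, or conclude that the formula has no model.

Unit clause (p3) forces p3 = true.
Unit clause (!p6) forces p6 = false.
Unit clause (p1) forces p1 = true.
Unit clause (p5) forces p5 = true.
Every clause is now satisfied; p2, p4 are unconstrained.

p1: true; p2: true; p3: true; p4: true; p5: true; p6: false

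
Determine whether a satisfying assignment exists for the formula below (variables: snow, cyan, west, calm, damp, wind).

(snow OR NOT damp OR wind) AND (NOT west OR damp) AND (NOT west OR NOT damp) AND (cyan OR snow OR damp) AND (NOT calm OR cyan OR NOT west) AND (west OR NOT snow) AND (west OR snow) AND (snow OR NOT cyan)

Case west = false:
From the singleton clause (NOT snow), snow = false.
Now (snow) is unsatisfied and unit — conflict.
That branch fails; take west = true instead.
From the singleton clause (damp), damp = true.
Now (NOT damp) is unsatisfied and unit — conflict.
Either choice for west ends in contradiction.
No assignment satisfies every clause.

No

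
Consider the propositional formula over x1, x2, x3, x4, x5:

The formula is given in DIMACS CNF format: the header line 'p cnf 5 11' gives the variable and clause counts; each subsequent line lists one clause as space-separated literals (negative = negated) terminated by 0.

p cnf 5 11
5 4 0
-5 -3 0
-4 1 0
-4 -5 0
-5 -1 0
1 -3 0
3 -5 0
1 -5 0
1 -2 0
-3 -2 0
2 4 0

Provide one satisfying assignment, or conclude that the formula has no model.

x1=True; x2=False; x3=True; x4=True; x5=False

Branch on x5: set x5 = False.
From the singleton clause (x4), x4 = True.
From the singleton clause (x1), x1 = True.
Branch on x3: set x3 = True.
From the singleton clause (¬x2), x2 = False.
Every clause now holds.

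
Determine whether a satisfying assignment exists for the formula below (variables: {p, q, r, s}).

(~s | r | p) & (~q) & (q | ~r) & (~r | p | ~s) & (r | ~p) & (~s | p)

Satisfiable

From the singleton clause (~q), q = 0.
From the singleton clause (~r), r = 0.
From the singleton clause (~p), p = 0.
From the singleton clause (~s), s = 0.
Every clause now holds.
A satisfying assignment: p: 0, q: 0, r: 0, s: 0.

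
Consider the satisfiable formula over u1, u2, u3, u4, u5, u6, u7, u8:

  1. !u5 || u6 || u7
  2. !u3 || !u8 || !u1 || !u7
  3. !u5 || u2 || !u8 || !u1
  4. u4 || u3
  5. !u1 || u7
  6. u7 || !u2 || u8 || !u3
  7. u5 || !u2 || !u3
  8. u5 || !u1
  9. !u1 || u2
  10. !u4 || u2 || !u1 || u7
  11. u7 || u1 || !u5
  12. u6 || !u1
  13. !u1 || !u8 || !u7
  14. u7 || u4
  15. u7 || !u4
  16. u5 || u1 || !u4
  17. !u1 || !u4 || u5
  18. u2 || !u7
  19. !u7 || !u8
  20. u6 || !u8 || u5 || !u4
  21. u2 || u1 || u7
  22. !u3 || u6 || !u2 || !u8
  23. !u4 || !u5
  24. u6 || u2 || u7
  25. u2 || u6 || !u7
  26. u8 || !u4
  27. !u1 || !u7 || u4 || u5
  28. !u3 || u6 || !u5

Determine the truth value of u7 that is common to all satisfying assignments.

Suppose u7 = false.
From the singleton clause (!u1), u1 = false.
From the singleton clause (!u5), u5 = false.
From the singleton clause (u4), u4 = true.
Now (!u4) is unsatisfied and unit — conflict.
So every satisfying assignment has u7 = True.

True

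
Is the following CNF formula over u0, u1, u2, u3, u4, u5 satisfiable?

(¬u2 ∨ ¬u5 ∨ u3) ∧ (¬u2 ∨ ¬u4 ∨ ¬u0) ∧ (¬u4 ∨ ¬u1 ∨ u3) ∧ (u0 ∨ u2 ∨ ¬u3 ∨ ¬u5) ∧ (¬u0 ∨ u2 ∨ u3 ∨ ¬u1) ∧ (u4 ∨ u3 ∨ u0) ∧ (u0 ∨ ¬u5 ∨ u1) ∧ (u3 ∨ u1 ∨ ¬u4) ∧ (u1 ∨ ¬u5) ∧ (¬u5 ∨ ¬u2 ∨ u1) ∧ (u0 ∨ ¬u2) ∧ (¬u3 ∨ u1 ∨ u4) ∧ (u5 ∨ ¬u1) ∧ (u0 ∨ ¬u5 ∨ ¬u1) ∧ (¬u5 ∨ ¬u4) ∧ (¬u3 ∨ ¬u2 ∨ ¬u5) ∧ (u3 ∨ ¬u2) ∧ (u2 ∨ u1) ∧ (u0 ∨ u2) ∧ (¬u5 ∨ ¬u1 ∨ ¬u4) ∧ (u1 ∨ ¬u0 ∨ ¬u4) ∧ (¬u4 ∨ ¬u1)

Suppose u1 = True.
From the singleton clause (u5), u5 = True.
From the singleton clause (u0), u0 = True.
From the singleton clause (¬u4), u4 = False.
Suppose u2 = False.
From the singleton clause (u3), u3 = True.
This assignment satisfies each clause.
A satisfying assignment: u0 ↦ True; u1 ↦ True; u2 ↦ False; u3 ↦ True; u4 ↦ False; u5 ↦ True.

Satisfiable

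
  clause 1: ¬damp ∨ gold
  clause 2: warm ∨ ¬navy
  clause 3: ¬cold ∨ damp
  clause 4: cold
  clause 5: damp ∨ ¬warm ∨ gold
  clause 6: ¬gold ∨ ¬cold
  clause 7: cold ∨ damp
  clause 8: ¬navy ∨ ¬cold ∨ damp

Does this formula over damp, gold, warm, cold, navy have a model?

No, unsatisfiable

The clause (cold) is unit, so cold = True.
The clause (damp) is unit, so damp = True.
The clause (gold) is unit, so gold = True.
Now (¬gold) is unsatisfied and unit — conflict.
No assignment satisfies every clause.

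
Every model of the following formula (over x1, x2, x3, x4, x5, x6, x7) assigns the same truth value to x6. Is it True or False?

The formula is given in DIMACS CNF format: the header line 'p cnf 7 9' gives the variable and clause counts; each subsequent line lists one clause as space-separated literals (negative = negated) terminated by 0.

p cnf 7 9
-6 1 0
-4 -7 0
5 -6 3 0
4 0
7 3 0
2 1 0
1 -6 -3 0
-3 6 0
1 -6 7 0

True

Suppose x6 = False.
From the singleton clause (x4), x4 = True.
From the singleton clause (¬x7), x7 = False.
From the singleton clause (x3), x3 = True.
That conflicts with the unit clause (¬x3).
So every satisfying assignment has x6 = True.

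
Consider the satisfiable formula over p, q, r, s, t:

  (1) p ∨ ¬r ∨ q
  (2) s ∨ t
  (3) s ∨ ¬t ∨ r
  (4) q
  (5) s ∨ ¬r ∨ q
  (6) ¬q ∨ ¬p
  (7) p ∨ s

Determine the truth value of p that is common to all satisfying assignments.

False

Suppose p = True.
The clause (q) is unit, so q = True.
That conflicts with the unit clause (¬q).
So every satisfying assignment has p = False.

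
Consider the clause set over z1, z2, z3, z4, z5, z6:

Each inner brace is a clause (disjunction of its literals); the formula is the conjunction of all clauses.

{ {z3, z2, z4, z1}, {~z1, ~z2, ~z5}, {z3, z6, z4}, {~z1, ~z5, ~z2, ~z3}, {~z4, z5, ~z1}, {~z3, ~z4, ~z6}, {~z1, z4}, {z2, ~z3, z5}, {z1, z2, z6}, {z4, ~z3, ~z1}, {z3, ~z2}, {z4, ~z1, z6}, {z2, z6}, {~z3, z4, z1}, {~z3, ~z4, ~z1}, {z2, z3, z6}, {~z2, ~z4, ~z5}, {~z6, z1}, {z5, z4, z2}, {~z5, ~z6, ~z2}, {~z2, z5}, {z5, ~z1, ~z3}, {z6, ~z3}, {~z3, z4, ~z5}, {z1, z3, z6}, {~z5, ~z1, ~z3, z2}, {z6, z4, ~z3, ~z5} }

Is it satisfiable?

Branch on z1: set z1 = 1.
From the singleton clause (z4), z4 = 1.
From the singleton clause (z5), z5 = 1.
From the singleton clause (~z2), z2 = 0.
From the singleton clause (z6), z6 = 1.
From the singleton clause (~z3), z3 = 0.
This assignment satisfies each clause.
A satisfying assignment: z1=1,  z2=0,  z3=0,  z4=1,  z5=1,  z6=1.

Satisfiable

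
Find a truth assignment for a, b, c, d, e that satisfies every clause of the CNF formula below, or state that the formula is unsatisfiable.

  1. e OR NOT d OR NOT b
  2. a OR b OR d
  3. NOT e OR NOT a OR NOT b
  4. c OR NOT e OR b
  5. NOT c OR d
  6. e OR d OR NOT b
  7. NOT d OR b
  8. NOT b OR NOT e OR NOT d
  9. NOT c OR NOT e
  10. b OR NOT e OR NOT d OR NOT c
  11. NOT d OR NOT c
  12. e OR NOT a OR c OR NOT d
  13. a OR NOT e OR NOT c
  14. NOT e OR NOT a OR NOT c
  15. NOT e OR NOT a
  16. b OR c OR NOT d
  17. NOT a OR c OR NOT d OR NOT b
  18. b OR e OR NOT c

a=true,  b=false,  c=false,  d=false,  e=false

Case c = false:
Case e = false:
Case d = false:
(NOT b) alone gives b = false.
(a) alone gives a = true.
Every clause now holds.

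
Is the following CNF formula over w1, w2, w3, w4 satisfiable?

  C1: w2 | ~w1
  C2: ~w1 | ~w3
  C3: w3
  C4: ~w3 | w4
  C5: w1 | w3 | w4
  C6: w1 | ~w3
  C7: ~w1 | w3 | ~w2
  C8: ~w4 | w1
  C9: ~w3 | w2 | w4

No

The clause (w3) is unit, so w3 = 1.
The clause (~w1) is unit, so w1 = 0.
That conflicts with the unit clause (w1).
No assignment satisfies every clause.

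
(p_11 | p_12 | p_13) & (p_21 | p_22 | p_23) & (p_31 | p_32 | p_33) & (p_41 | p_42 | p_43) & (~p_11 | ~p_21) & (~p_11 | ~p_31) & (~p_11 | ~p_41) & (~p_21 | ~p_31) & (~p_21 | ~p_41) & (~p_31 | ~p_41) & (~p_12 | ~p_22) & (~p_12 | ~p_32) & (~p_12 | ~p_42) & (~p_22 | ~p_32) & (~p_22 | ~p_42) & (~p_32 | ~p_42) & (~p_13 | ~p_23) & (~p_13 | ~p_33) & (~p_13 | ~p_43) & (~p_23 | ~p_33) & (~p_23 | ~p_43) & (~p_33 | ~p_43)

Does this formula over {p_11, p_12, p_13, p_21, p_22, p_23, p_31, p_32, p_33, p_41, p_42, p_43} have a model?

Case p_11 = 0:
Case p_12 = 1:
(~p_22) alone gives p_22 = 0.
(~p_32) alone gives p_32 = 0.
(~p_42) alone gives p_42 = 0.
Case p_21 = 1:
(~p_31) alone gives p_31 = 0.
(p_33) alone gives p_33 = 1.
(~p_41) alone gives p_41 = 0.
(p_43) alone gives p_43 = 1.
That conflicts with the unit clause (~p_43).
Undo p_21 and try p_21 = 0.
(p_23) alone gives p_23 = 1.
(~p_13) alone gives p_13 = 0.
(~p_33) alone gives p_33 = 0.
(p_31) alone gives p_31 = 1.
(~p_41) alone gives p_41 = 0.
(p_43) alone gives p_43 = 1.
That conflicts with the unit clause (~p_43).
Both values of p_21 lead to a conflict.
Undo p_12 and try p_12 = 0.
(p_13) alone gives p_13 = 1.
(~p_23) alone gives p_23 = 0.
(~p_33) alone gives p_33 = 0.
(~p_43) alone gives p_43 = 0.
Case p_21 = 1:
(~p_31) alone gives p_31 = 0.
(p_32) alone gives p_32 = 1.
(~p_41) alone gives p_41 = 0.
(p_42) alone gives p_42 = 1.
That conflicts with the unit clause (~p_42).
Undo p_21 and try p_21 = 0.
(p_22) alone gives p_22 = 1.
(~p_32) alone gives p_32 = 0.
(p_31) alone gives p_31 = 1.
(~p_41) alone gives p_41 = 0.
(p_42) alone gives p_42 = 1.
That conflicts with the unit clause (~p_42).
Both values of p_21 lead to a conflict.
Both values of p_12 lead to a conflict.
Undo p_11 and try p_11 = 1.
(~p_21) alone gives p_21 = 0.
(~p_31) alone gives p_31 = 0.
(~p_41) alone gives p_41 = 0.
Case p_22 = 1:
(~p_12) alone gives p_12 = 0.
(~p_32) alone gives p_32 = 0.
(p_33) alone gives p_33 = 1.
(~p_42) alone gives p_42 = 0.
(p_43) alone gives p_43 = 1.
That conflicts with the unit clause (~p_43).
Undo p_22 and try p_22 = 0.
(p_23) alone gives p_23 = 1.
(~p_13) alone gives p_13 = 0.
(~p_33) alone gives p_33 = 0.
(p_32) alone gives p_32 = 1.
(~p_12) alone gives p_12 = 0.
(~p_42) alone gives p_42 = 0.
(p_43) alone gives p_43 = 1.
That conflicts with the unit clause (~p_43).
Both values of p_22 lead to a conflict.
Both values of p_11 lead to a conflict.
No assignment satisfies every clause.

No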